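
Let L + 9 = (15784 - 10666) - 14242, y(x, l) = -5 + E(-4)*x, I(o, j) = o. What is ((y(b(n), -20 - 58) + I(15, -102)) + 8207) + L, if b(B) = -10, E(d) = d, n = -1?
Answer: -876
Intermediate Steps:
y(x, l) = -5 - 4*x
L = -9133 (L = -9 + ((15784 - 10666) - 14242) = -9 + (5118 - 14242) = -9 - 9124 = -9133)
((y(b(n), -20 - 58) + I(15, -102)) + 8207) + L = (((-5 - 4*(-10)) + 15) + 8207) - 9133 = (((-5 + 40) + 15) + 8207) - 9133 = ((35 + 15) + 8207) - 9133 = (50 + 8207) - 9133 = 8257 - 9133 = -876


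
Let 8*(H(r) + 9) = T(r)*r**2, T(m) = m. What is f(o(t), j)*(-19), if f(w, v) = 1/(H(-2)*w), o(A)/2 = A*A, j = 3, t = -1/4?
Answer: 76/5 ≈ 15.200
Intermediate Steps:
H(r) = -9 + r**3/8 (H(r) = -9 + (r*r**2)/8 = -9 + r**3/8)
t = -1/4 (t = -1*1/4 = -1/4 ≈ -0.25000)
o(A) = 2*A**2 (o(A) = 2*(A*A) = 2*A**2)
f(w, v) = -1/(10*w) (f(w, v) = 1/((-9 + (1/8)*(-2)**3)*w) = 1/((-9 + (1/8)*(-8))*w) = 1/((-9 - 1)*w) = 1/(-10*w) = -1/(10*w))
f(o(t), j)*(-19) = -1/(10*(2*(-1/4)**2))*(-19) = -1/(10*(2*(1/16)))*(-19) = -1/(10*1/8)*(-19) = -1/10*8*(-19) = -4/5*(-19) = 76/5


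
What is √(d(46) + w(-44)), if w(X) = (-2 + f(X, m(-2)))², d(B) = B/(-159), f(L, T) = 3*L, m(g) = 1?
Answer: √453938322/159 ≈ 134.00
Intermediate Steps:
d(B) = -B/159 (d(B) = B*(-1/159) = -B/159)
w(X) = (-2 + 3*X)²
√(d(46) + w(-44)) = √(-1/159*46 + (-2 + 3*(-44))²) = √(-46/159 + (-2 - 132)²) = √(-46/159 + (-134)²) = √(-46/159 + 17956) = √(2854958/159) = √453938322/159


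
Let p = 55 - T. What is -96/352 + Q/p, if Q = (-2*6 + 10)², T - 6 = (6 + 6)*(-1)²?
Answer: -67/407 ≈ -0.16462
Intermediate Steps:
T = 18 (T = 6 + (6 + 6)*(-1)² = 6 + 12*1 = 6 + 12 = 18)
Q = 4 (Q = (-12 + 10)² = (-2)² = 4)
p = 37 (p = 55 - 1*18 = 55 - 18 = 37)
-96/352 + Q/p = -96/352 + 4/37 = -96*1/352 + 4*(1/37) = -3/11 + 4/37 = -67/407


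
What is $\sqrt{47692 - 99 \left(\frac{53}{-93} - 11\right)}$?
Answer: $\frac{2 \sqrt{11733190}}{31} \approx 220.99$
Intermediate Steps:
$\sqrt{47692 - 99 \left(\frac{53}{-93} - 11\right)} = \sqrt{47692 - 99 \left(53 \left(- \frac{1}{93}\right) - 11\right)} = \sqrt{47692 - 99 \left(- \frac{53}{93} - 11\right)} = \sqrt{47692 - - \frac{35508}{31}} = \sqrt{47692 + \frac{35508}{31}} = \sqrt{\frac{1513960}{31}} = \frac{2 \sqrt{11733190}}{31}$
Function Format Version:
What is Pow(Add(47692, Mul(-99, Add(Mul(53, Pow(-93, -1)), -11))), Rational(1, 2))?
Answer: Mul(Rational(2, 31), Pow(11733190, Rational(1, 2))) ≈ 220.99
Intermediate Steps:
Pow(Add(47692, Mul(-99, Add(Mul(53, Pow(-93, -1)), -11))), Rational(1, 2)) = Pow(Add(47692, Mul(-99, Add(Mul(53, Rational(-1, 93)), -11))), Rational(1, 2)) = Pow(Add(47692, Mul(-99, Add(Rational(-53, 93), -11))), Rational(1, 2)) = Pow(Add(47692, Mul(-99, Rational(-1076, 93))), Rational(1, 2)) = Pow(Add(47692, Rational(35508, 31)), Rational(1, 2)) = Pow(Rational(1513960, 31), Rational(1, 2)) = Mul(Rational(2, 31), Pow(11733190, Rational(1, 2)))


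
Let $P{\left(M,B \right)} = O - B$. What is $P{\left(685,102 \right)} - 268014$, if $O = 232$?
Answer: $-267884$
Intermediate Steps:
$P{\left(M,B \right)} = 232 - B$
$P{\left(685,102 \right)} - 268014 = \left(232 - 102\right) - 268014 = 130 - 268014 = -267884$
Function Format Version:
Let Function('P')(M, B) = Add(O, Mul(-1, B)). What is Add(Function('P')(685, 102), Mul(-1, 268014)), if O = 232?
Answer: -267884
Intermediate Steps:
Function('P')(M, B) = Add(232, Mul(-1, B))
Add(Function('P')(685, 102), Mul(-1, 268014)) = Add(Add(232, Mul(-1, 102)), Mul(-1, 268014)) = Add(Add(232, -102), -268014) = Add(130, -268014) = -267884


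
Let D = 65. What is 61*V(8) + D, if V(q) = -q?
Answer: -423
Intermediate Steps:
61*V(8) + D = 61*(-1*8) + 65 = 61*(-8) + 65 = -488 + 65 = -423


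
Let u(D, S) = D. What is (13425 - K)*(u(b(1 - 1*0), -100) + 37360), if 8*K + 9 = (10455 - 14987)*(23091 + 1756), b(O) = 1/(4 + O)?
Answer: 21055090342413/40 ≈ 5.2638e+11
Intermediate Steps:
K = -112606613/8 (K = -9/8 + ((10455 - 14987)*(23091 + 1756))/8 = -9/8 + (-4532*24847)/8 = -9/8 + (1/8)*(-112606604) = -9/8 - 28151651/2 = -112606613/8 ≈ -1.4076e+7)
(13425 - K)*(u(b(1 - 1*0), -100) + 37360) = (13425 - 1*(-112606613/8))*(1/(4 + (1 - 1*0)) + 37360) = (13425 + 112606613/8)*(1/(4 + (1 + 0)) + 37360) = 112714013*(1/(4 + 1) + 37360)/8 = 112714013*(1/5 + 37360)/8 = (112714013/8)*(186801/5) = 21055090342413/40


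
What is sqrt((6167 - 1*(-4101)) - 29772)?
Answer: 4*I*sqrt(1219) ≈ 139.66*I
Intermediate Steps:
sqrt((6167 - 1*(-4101)) - 29772) = sqrt((6167 + 4101) - 29772) = sqrt(10268 - 29772) = sqrt(-19504) = 4*I*sqrt(1219)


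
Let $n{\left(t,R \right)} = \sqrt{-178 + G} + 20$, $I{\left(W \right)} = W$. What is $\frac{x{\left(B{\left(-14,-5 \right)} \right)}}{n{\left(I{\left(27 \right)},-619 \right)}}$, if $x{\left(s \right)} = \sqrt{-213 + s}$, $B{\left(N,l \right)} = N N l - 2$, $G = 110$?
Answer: $\frac{\sqrt{1195}}{2 \left(\sqrt{17} - 10 i\right)} \approx 0.60911 + 1.4773 i$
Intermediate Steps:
$n{\left(t,R \right)} = 20 + 2 i \sqrt{17}$ ($n{\left(t,R \right)} = \sqrt{-178 + 110} + 20 = \sqrt{-68} + 20 = 2 i \sqrt{17} + 20 = 20 + 2 i \sqrt{17}$)
$B{\left(N,l \right)} = -2 + l N^{2}$ ($B{\left(N,l \right)} = N^{2} l - 2 = l N^{2} - 2 = -2 + l N^{2}$)
$\frac{x{\left(B{\left(-14,-5 \right)} \right)}}{n{\left(I{\left(27 \right)},-619 \right)}} = \frac{\sqrt{-213 - \left(2 + 5 \left(-14\right)^{2}\right)}}{20 + 2 i \sqrt{17}} = \frac{\sqrt{-213 - 982}}{20 + 2 i \sqrt{17}} = \frac{\sqrt{-1195}}{20 + 2 i \sqrt{17}} = \frac{i \sqrt{1195}}{20 + 2 i \sqrt{17}}$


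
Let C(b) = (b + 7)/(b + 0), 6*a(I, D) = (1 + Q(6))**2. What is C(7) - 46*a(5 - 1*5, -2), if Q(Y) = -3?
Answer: -86/3 ≈ -28.667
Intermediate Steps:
a(I, D) = 2/3 (a(I, D) = (1 - 3)**2/6 = (1/6)*(-2)**2 = (1/6)*4 = 2/3)
C(b) = (7 + b)/b
C(7) - 46*a(5 - 1*5, -2) = (7 + 7)/7 - 46*2/3 = (1/7)*14 - 92/3 = 2 - 92/3 = -86/3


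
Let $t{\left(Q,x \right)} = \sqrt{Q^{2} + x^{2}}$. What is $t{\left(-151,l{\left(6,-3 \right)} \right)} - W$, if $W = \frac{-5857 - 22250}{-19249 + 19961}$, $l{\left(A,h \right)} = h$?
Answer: $\frac{28107}{712} + \sqrt{22810} \approx 190.51$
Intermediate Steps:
$W = - \frac{28107}{712} \approx -39.476$
$t{\left(-151,l{\left(6,-3 \right)} \right)} - W = \sqrt{\left(-151\right)^{2} + \left(-3\right)^{2}} - - \frac{28107}{712} = \sqrt{22801 + 9} + \frac{28107}{712} = \sqrt{22810} + \frac{28107}{712} = \frac{28107}{712} + \sqrt{22810}$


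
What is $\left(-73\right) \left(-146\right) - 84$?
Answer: $10574$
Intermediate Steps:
$\left(-73\right) \left(-146\right) - 84 = 10658 - 84 = 10574$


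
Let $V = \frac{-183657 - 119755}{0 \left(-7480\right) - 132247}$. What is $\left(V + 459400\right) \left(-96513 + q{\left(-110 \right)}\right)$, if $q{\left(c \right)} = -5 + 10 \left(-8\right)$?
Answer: $- \frac{5868770456328776}{132247} \approx -4.4377 \cdot 10^{10}$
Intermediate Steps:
$q{\left(c \right)} = -85$ ($q{\left(c \right)} = -5 - 80 = -85$)
$V = \frac{303412}{132247}$ ($V = - \frac{303412}{0 - 132247} = - \frac{303412}{-132247} = \left(-303412\right) \left(- \frac{1}{132247}\right) = \frac{303412}{132247} \approx 2.2943$)
$\left(V + 459400\right) \left(-96513 + q{\left(-110 \right)}\right) = \left(\frac{303412}{132247} + 459400\right) \left(-96513 - 85\right) = \frac{60754575212}{132247} \left(-96598\right) = - \frac{5868770456328776}{132247}$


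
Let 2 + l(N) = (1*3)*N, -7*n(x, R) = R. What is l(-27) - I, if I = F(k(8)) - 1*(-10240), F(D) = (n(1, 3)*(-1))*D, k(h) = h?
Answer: -72285/7 ≈ -10326.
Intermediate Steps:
n(x, R) = -R/7
l(N) = -2 + 3*N (l(N) = -2 + (1*3)*N = -2 + 3*N)
F(D) = 3*D/7 (F(D) = (-⅐*3*(-1))*D = (-3/7*(-1))*D = 3*D/7)
I = 71704/7 (I = (3/7)*8 - 1*(-10240) = 24/7 + 10240 = 71704/7 ≈ 10243.)
l(-27) - I = (-2 + 3*(-27)) - 1*71704/7 = (-2 - 81) - 71704/7 = -83 - 71704/7 = -72285/7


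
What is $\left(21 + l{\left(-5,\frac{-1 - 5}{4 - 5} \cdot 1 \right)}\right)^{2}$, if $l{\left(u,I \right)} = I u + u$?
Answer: $196$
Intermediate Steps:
$l{\left(u,I \right)} = u + I u$
$\left(21 + l{\left(-5,\frac{-1 - 5}{4 - 5} \cdot 1 \right)}\right)^{2} = \left(21 - 5 \left(1 + \frac{-1 - 5}{4 - 5} \cdot 1\right)\right)^{2} = \left(21 - 5 \left(1 + - \frac{6}{-1} \cdot 1\right)\right)^{2} = \left(21 - 5 \left(1 + \left(-6\right) \left(-1\right) 1\right)\right)^{2} = \left(21 - 5 \left(1 + 6 \cdot 1\right)\right)^{2} = \left(21 - 5 \left(1 + 6\right)\right)^{2} = \left(21 - 35\right)^{2} = \left(-14\right)^{2} = 196$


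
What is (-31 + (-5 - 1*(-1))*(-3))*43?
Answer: -817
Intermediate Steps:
(-31 + (-5 - 1*(-1))*(-3))*43 = (-31 + (-5 + 1)*(-3))*43 = (-31 - 4*(-3))*43 = (-31 + 12)*43 = -19*43 = -817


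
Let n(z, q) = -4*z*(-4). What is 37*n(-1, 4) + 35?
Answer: -557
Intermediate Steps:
n(z, q) = 16*z
37*n(-1, 4) + 35 = 37*(16*(-1)) + 35 = 37*(-16) + 35 = -592 + 35 = -557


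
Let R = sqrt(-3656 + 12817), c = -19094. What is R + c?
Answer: -19094 + sqrt(9161) ≈ -18998.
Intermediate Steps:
R = sqrt(9161) ≈ 95.713
R + c = sqrt(9161) - 19094 = -19094 + sqrt(9161)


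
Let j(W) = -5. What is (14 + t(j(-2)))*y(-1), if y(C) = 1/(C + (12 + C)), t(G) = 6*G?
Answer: -8/5 ≈ -1.6000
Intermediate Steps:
y(C) = 1/(12 + 2*C)
(14 + t(j(-2)))*y(-1) = (14 + 6*(-5))*(1/(2*(6 - 1))) = (14 - 30)*((½)/5) = -8/5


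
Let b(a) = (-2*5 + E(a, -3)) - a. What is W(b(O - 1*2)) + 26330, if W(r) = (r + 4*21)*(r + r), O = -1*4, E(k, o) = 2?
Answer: 26002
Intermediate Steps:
O = -4
b(a) = -8 - a (b(a) = (-2*5 + 2) - a = (-10 + 2) - a = -8 - a)
W(r) = 2*r*(84 + r) (W(r) = (r + 84)*(2*r) = (84 + r)*(2*r) = 2*r*(84 + r))
W(b(O - 1*2)) + 26330 = 2*(-8 - (-4 - 1*2))*(84 + (-8 - (-4 - 1*2))) + 26330 = 2*(-8 - (-4 - 2))*(84 + (-8 - (-4 - 2))) + 26330 = 2*(-8 - 1*(-6))*(84 + (-8 - 1*(-6))) + 26330 = 2*(-8 + 6)*(84 + (-8 + 6)) + 26330 = 2*(-2)*(84 - 2) + 26330 = 2*(-2)*82 + 26330 = -328 + 26330 = 26002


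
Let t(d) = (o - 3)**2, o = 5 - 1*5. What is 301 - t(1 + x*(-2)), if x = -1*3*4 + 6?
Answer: 292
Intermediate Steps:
x = -6 (x = -3*4 + 6 = -12 + 6 = -6)
o = 0 (o = 5 - 5 = 0)
t(d) = 9 (t(d) = (0 - 3)**2 = (-3)**2 = 9)
301 - t(1 + x*(-2)) = 301 - 1*9 = 301 - 9 = 292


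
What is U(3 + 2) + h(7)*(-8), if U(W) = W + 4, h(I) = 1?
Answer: 1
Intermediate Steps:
U(W) = 4 + W
U(3 + 2) + h(7)*(-8) = (4 + (3 + 2)) + 1*(-8) = (4 + 5) - 8 = 9 - 8 = 1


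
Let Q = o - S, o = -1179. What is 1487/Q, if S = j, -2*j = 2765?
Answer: 2974/407 ≈ 7.3071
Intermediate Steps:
j = -2765/2 (j = -½*2765 = -2765/2 ≈ -1382.5)
S = -2765/2 ≈ -1382.5
Q = 407/2 (Q = -1179 - 1*(-2765/2) = -1179 + 2765/2 = 407/2 ≈ 203.50)
1487/Q = 1487/(407/2) = 1487*(2/407) = 2974/407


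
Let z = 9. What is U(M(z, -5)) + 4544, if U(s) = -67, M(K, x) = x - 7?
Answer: 4477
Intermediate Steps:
M(K, x) = -7 + x
U(M(z, -5)) + 4544 = -67 + 4544 = 4477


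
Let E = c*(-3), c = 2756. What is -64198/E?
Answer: 32099/4134 ≈ 7.7646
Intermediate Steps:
E = -8268 (E = 2756*(-3) = -8268)
-64198/E = -64198/(-8268) = -64198*(-1/8268) = 32099/4134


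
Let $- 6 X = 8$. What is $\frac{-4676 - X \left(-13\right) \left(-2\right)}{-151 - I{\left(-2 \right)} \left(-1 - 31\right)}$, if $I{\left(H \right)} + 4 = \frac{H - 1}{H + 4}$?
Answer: $\frac{13924}{981} \approx 14.194$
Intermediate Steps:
$X = - \frac{4}{3}$ ($X = \left(- \frac{1}{6}\right) 8 = - \frac{4}{3} \approx -1.3333$)
$I{\left(H \right)} = -4 + \frac{-1 + H}{4 + H}$ ($I{\left(H \right)} = -4 + \frac{H - 1}{H + 4} = -4 + \frac{-1 + H}{4 + H}$)
$\frac{-4676 - X \left(-13\right) \left(-2\right)}{-151 - I{\left(-2 \right)} \left(-1 - 31\right)} = \frac{-4676 - \left(- \frac{4}{3}\right) \left(-13\right) \left(-2\right)}{-151 - \frac{-17 - -6}{4 - 2} \left(-1 - 31\right)} = \frac{-4676 - \frac{52}{3} \left(-2\right)}{-151 - \frac{-17 + 6}{2} \left(-32\right)} = \frac{-4676 - - \frac{104}{3}}{-151 - \frac{1}{2} \left(-11\right) \left(-32\right)} = \frac{-4676 + \frac{104}{3}}{-151 - \left(- \frac{11}{2}\right) \left(-32\right)} = - \frac{13924}{3 \left(-151 - 176\right)} = - \frac{13924}{3 \left(-327\right)} = \left(- \frac{13924}{3}\right) \left(- \frac{1}{327}\right) = \frac{13924}{981}$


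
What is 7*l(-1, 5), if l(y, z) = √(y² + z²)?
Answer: 7*√26 ≈ 35.693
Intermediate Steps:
7*l(-1, 5) = 7*√((-1)² + 5²) = 7*√(1 + 25) = 7*√26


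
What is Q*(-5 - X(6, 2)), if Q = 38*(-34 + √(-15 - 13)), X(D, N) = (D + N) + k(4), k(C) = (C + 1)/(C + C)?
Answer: 35207/2 - 2071*I*√7/2 ≈ 17604.0 - 2739.7*I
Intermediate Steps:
k(C) = (1 + C)/(2*C) (k(C) = (1 + C)/((2*C)) = (1 + C)*(1/(2*C)) = (1 + C)/(2*C))
X(D, N) = 5/8 + D + N (X(D, N) = (D + N) + (½)*(1 + 4)/4 = (D + N) + (½)*(¼)*5 = (D + N) + 5/8 = 5/8 + D + N)
Q = -1292 + 76*I*√7 (Q = 38*(-34 + √(-28)) = 38*(-34 + 2*I*√7) = -1292 + 76*I*√7 ≈ -1292.0 + 201.08*I)
Q*(-5 - X(6, 2)) = (-1292 + 76*I*√7)*(-5 - (5/8 + 6 + 2)) = (-1292 + 76*I*√7)*(-5 - 1*69/8) = (-1292 + 76*I*√7)*(-5 - 69/8) = (-1292 + 76*I*√7)*(-109/8) = 35207/2 - 2071*I*√7/2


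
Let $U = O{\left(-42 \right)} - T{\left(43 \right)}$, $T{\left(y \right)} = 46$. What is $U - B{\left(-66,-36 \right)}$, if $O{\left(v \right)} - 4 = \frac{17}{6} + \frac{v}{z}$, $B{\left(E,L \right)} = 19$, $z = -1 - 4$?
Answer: $- \frac{1493}{30} \approx -49.767$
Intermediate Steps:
$z = -5$ ($z = -1 - 4 = -5$)
$O{\left(v \right)} = \frac{41}{6} - \frac{v}{5}$ ($O{\left(v \right)} = 4 + \left(\frac{17}{6} + \frac{v}{-5}\right) = 4 + \left(17 \cdot \frac{1}{6} + v \left(- \frac{1}{5}\right)\right) = 4 - \left(- \frac{17}{6} + \frac{v}{5}\right) = \frac{41}{6} - \frac{v}{5}$)
$U = - \frac{923}{30}$ ($U = \left(\frac{41}{6} - - \frac{42}{5}\right) - 46 = \left(\frac{41}{6} + \frac{42}{5}\right) - 46 = \frac{457}{30} - 46 = - \frac{923}{30} \approx -30.767$)
$U - B{\left(-66,-36 \right)} = - \frac{923}{30} - 19 = - \frac{1493}{30}$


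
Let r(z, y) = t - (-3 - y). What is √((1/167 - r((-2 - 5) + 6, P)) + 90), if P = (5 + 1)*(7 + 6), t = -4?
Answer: 2*√90681/167 ≈ 3.6064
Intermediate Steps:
P = 78 (P = 6*13 = 78)
r(z, y) = -1 + y (r(z, y) = -4 - (-3 - y) = -4 + (3 + y) = -1 + y)
√((1/167 - r((-2 - 5) + 6, P)) + 90) = √((1/167 - (-1 + 78)) + 90) = √((1/167 - 1*77) + 90) = √((1/167 - 77) + 90) = √(-12858/167 + 90) = √(2172/167) = 2*√90681/167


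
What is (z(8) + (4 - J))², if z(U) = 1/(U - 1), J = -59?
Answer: 195364/49 ≈ 3987.0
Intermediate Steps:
z(U) = 1/(-1 + U)
(z(8) + (4 - J))² = (1/(-1 + 8) + (4 - 1*(-59)))² = (1/7 + (4 + 59))² = (⅐ + 63)² = (442/7)² = 195364/49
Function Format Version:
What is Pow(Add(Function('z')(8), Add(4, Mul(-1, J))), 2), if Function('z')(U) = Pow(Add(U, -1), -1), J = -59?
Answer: Rational(195364, 49) ≈ 3987.0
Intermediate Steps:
Function('z')(U) = Pow(Add(-1, U), -1)
Pow(Add(Function('z')(8), Add(4, Mul(-1, J))), 2) = Pow(Add(Pow(Add(-1, 8), -1), Add(4, Mul(-1, -59))), 2) = Pow(Add(Pow(7, -1), Add(4, 59)), 2) = Pow(Add(Rational(1, 7), 63), 2) = Pow(Rational(442, 7), 2) = Rational(195364, 49)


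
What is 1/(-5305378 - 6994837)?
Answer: -1/12300215 ≈ -8.1299e-8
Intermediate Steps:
1/(-5305378 - 6994837) = 1/(-12300215) = -1/12300215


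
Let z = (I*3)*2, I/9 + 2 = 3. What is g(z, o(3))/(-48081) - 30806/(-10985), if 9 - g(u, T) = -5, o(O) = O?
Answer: 1481029496/528169785 ≈ 2.8041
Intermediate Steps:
I = 9 (I = -18 + 9*3 = -18 + 27 = 9)
z = 54 (z = (9*3)*2 = 27*2 = 54)
g(u, T) = 14 (g(u, T) = 9 - 1*(-5) = 9 + 5 = 14)
g(z, o(3))/(-48081) - 30806/(-10985) = 14/(-48081) - 30806/(-10985) = 14*(-1/48081) - 30806*(-1/10985) = -14/48081 + 30806/10985 = 1481029496/528169785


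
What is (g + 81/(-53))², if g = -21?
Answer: 1425636/2809 ≈ 507.52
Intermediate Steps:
(g + 81/(-53))² = (-21 + 81/(-53))² = (-21 + 81*(-1/53))² = (-21 - 81/53)² = (-1194/53)² = 1425636/2809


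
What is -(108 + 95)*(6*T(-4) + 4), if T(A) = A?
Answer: 4060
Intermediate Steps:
-(108 + 95)*(6*T(-4) + 4) = -(108 + 95)*(6*(-4) + 4) = -203*(-24 + 4) = -203*(-20) = -1*(-4060) = 4060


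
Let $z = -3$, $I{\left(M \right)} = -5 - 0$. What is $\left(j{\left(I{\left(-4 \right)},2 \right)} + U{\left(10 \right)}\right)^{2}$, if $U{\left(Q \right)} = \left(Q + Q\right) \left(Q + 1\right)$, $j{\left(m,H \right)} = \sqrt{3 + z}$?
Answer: $48400$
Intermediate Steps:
$I{\left(M \right)} = -5$ ($I{\left(M \right)} = -5 + 0 = -5$)
$j{\left(m,H \right)} = 0$ ($j{\left(m,H \right)} = \sqrt{3 - 3} = \sqrt{0} = 0$)
$U{\left(Q \right)} = 2 Q \left(1 + Q\right)$
$\left(j{\left(I{\left(-4 \right)},2 \right)} + U{\left(10 \right)}\right)^{2} = \left(0 + 2 \cdot 10 \left(1 + 10\right)\right)^{2} = \left(0 + 2 \cdot 10 \cdot 11\right)^{2} = \left(0 + 220\right)^{2} = 220^{2} = 48400$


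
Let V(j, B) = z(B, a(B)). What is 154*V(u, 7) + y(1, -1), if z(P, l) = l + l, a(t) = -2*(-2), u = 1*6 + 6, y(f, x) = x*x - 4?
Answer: 1229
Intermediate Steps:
y(f, x) = -4 + x² (y(f, x) = x² - 4 = -4 + x²)
u = 12 (u = 6 + 6 = 12)
a(t) = 4
z(P, l) = 2*l
V(j, B) = 8 (V(j, B) = 2*4 = 8)
154*V(u, 7) + y(1, -1) = 154*8 + (-4 + (-1)²) = 1232 + (-4 + 1) = 1232 - 3 = 1229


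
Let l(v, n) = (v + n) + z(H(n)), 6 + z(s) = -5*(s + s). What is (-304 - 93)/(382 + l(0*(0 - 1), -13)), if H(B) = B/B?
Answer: -397/353 ≈ -1.1246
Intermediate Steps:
H(B) = 1
z(s) = -6 - 10*s (z(s) = -6 - 5*(s + s) = -6 - 10*s)
l(v, n) = -16 + n + v (l(v, n) = (v + n) + (-6 - 10*1) = (n + v) + (-6 - 10) = (n + v) - 16 = -16 + n + v)
(-304 - 93)/(382 + l(0*(0 - 1), -13)) = (-304 - 93)/(382 + (-16 - 13 + 0*(0 - 1))) = -397/(382 + (-16 - 13 + 0*(-1))) = -397/(382 + (-16 - 13 + 0)) = -397/(382 - 29) = -397/353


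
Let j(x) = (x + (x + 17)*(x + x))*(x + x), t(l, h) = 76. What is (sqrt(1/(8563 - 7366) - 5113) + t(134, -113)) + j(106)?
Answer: 5550660 + 2*I*sqrt(203498645)/399 ≈ 5.5507e+6 + 71.505*I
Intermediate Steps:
j(x) = 2*x*(x + 2*x*(17 + x)) (j(x) = (x + (17 + x)*(2*x))*(2*x) = (x + 2*x*(17 + x))*(2*x) = 2*x*(x + 2*x*(17 + x)))
(sqrt(1/(8563 - 7366) - 5113) + t(134, -113)) + j(106) = (sqrt(1/(8563 - 7366) - 5113) + 76) + 106**2*(70 + 4*106) = (sqrt(1/1197 - 5113) + 76) + 11236*(70 + 424) = (sqrt(1/1197 - 5113) + 76) + 11236*494 = (sqrt(-6120260/1197) + 76) + 5550584 = (2*I*sqrt(203498645)/399 + 76) + 5550584 = (76 + 2*I*sqrt(203498645)/399) + 5550584 = 5550660 + 2*I*sqrt(203498645)/399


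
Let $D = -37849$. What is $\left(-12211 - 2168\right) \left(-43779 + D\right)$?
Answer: $1173729012$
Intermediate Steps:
$\left(-12211 - 2168\right) \left(-43779 + D\right) = \left(-12211 - 2168\right) \left(-43779 - 37849\right) = \left(-14379\right) \left(-81628\right) = 1173729012$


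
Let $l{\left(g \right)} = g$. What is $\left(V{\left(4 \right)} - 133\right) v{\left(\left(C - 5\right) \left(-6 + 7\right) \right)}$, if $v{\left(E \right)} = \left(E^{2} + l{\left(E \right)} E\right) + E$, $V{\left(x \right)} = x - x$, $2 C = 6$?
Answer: $-798$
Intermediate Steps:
$C = 3$ ($C = \frac{1}{2} \cdot 6 = 3$)
$V{\left(x \right)} = 0$
$v{\left(E \right)} = E + 2 E^{2}$ ($v{\left(E \right)} = \left(E^{2} + E E\right) + E = \left(E^{2} + E^{2}\right) + E = 2 E^{2} + E = E + 2 E^{2}$)
$\left(V{\left(4 \right)} - 133\right) v{\left(\left(C - 5\right) \left(-6 + 7\right) \right)} = \left(0 - 133\right) \left(3 - 5\right) \left(-6 + 7\right) \left(1 + 2 \left(3 - 5\right) \left(-6 + 7\right)\right) = - 133 \left(-2\right) 1 \left(1 + 2 \left(\left(-2\right) 1\right)\right) = - 133 \left(- 2 \left(1 + 2 \left(-2\right)\right)\right) = - 133 \left(- 2 \left(1 - 4\right)\right) = - 133 \left(\left(-2\right) \left(-3\right)\right) = \left(-133\right) 6 = -798$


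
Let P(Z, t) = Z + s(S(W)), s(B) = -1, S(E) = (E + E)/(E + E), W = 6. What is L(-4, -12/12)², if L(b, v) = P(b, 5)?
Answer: 25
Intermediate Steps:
S(E) = 1 (S(E) = (2*E)/((2*E)) = (2*E)*(1/(2*E)) = 1)
P(Z, t) = -1 + Z (P(Z, t) = Z - 1 = -1 + Z)
L(b, v) = -1 + b
L(-4, -12/12)² = (-1 - 4)² = (-5)² = 25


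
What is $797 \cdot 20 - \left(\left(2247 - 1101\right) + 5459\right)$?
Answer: $9335$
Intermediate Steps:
$797 \cdot 20 - \left(\left(2247 - 1101\right) + 5459\right) = 15940 - \left(\left(2247 + \left(-8497 + 7396\right)\right) + 5459\right) = 15940 - \left(\left(2247 - 1101\right) + 5459\right) = 15940 - \left(1146 + 5459\right) = 15940 - 6605 = 9335$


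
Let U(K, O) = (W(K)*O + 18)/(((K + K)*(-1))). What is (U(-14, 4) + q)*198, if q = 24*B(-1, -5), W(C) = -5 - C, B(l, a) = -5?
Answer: -163647/7 ≈ -23378.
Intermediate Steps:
q = -120 (q = 24*(-5) = -120)
U(K, O) = -(18 + O*(-5 - K))/(2*K) (U(K, O) = ((-5 - K)*O + 18)/(((K + K)*(-1))) = (O*(-5 - K) + 18)/(((2*K)*(-1))) = (18 + O*(-5 - K))/((-2*K)) = (18 + O*(-5 - K))*(-1/(2*K)) = -(18 + O*(-5 - K))/(2*K))
(U(-14, 4) + q)*198 = ((1/2)*(-18 + 4*(5 - 14))/(-14) - 120)*198 = ((1/2)*(-1/14)*(-18 + 4*(-9)) - 120)*198 = ((1/2)*(-1/14)*(-18 - 36) - 120)*198 = ((1/2)*(-1/14)*(-54) - 120)*198 = (27/14 - 120)*198 = -1653/14*198 = -163647/7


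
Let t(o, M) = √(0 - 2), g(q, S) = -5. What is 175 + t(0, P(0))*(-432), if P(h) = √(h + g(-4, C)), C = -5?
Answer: 175 - 432*I*√2 ≈ 175.0 - 610.94*I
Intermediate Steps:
P(h) = √(-5 + h) (P(h) = √(h - 5) = √(-5 + h))
t(o, M) = I*√2 (t(o, M) = √(-2) = I*√2)
175 + t(0, P(0))*(-432) = 175 + (I*√2)*(-432) = 175 - 432*I*√2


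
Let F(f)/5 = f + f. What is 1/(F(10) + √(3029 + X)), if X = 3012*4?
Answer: -100/5077 + √15077/5077 ≈ 0.0044886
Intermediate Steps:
X = 12048
F(f) = 10*f (F(f) = 5*(f + f) = 5*(2*f) = 10*f)
1/(F(10) + √(3029 + X)) = 1/(10*10 + √(3029 + 12048)) = 1/(100 + √15077)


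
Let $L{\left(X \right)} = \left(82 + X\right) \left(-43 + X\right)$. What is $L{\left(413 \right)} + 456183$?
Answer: $639333$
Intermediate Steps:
$L{\left(X \right)} = \left(-43 + X\right) \left(82 + X\right)$
$L{\left(413 \right)} + 456183 = \left(-3526 + 413^{2} + 39 \cdot 413\right) + 456183 = \left(-3526 + 170569 + 16107\right) + 456183 = 183150 + 456183 = 639333$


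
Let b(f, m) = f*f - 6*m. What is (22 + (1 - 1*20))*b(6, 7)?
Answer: -18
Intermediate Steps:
b(f, m) = f² - 6*m
(22 + (1 - 1*20))*b(6, 7) = (22 + (1 - 1*20))*(6² - 6*7) = (22 + (1 - 20))*(36 - 42) = (22 - 19)*(-6) = 3*(-6) = -18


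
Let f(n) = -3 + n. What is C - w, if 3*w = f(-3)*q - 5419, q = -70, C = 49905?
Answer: 154714/3 ≈ 51571.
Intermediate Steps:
w = -4999/3 (w = ((-3 - 3)*(-70) - 5419)/3 = (-6*(-70) - 5419)/3 = (420 - 5419)/3 = (1/3)*(-4999) = -4999/3 ≈ -1666.3)
C - w = 49905 - 1*(-4999/3) = 49905 + 4999/3 = 154714/3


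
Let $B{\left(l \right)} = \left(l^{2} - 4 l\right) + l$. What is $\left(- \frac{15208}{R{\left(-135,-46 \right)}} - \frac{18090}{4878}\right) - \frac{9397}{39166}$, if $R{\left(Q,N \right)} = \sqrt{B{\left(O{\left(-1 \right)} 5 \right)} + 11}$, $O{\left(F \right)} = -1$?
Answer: $- \frac{41908417}{10613986} - \frac{15208 \sqrt{51}}{51} \approx -2133.5$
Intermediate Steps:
$B{\left(l \right)} = l^{2} - 3 l$
$R{\left(Q,N \right)} = \sqrt{51}$ ($R{\left(Q,N \right)} = \sqrt{\left(-1\right) 5 \left(-3 - 5\right) + 11} = \sqrt{- 5 \left(-3 - 5\right) + 11} = \sqrt{\left(-5\right) \left(-8\right) + 11} = \sqrt{40 + 11} = \sqrt{51}$)
$\left(- \frac{15208}{R{\left(-135,-46 \right)}} - \frac{18090}{4878}\right) - \frac{9397}{39166} = \left(- \frac{15208}{\sqrt{51}} - \frac{18090}{4878}\right) - \frac{9397}{39166} = \left(- 15208 \frac{\sqrt{51}}{51} - \frac{1005}{271}\right) - \frac{9397}{39166} = \left(- \frac{15208 \sqrt{51}}{51} - \frac{1005}{271}\right) - \frac{9397}{39166} = \left(- \frac{1005}{271} - \frac{15208 \sqrt{51}}{51}\right) - \frac{9397}{39166} = - \frac{41908417}{10613986} - \frac{15208 \sqrt{51}}{51}$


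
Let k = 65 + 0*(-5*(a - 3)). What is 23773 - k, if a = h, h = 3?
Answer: 23708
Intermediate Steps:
a = 3
k = 65 (k = 65 + 0*(-5*(3 - 3)) = 65 + 0*(-5*0) = 65 + 0*0 = 65 + 0 = 65)
23773 - k = 23773 - 1*65 = 23773 - 65 = 23708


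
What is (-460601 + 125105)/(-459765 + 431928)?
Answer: 111832/9279 ≈ 12.052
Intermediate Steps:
(-460601 + 125105)/(-459765 + 431928) = -335496/(-27837) = -335496*(-1/27837) = 111832/9279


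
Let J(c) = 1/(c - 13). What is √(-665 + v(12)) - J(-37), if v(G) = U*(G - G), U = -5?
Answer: 1/50 + I*√665 ≈ 0.02 + 25.788*I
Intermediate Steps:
v(G) = 0 (v(G) = -5*(G - G) = -5*0 = 0)
J(c) = 1/(-13 + c)
√(-665 + v(12)) - J(-37) = √(-665 + 0) - 1/(-13 - 37) = √(-665) - 1/(-50) = I*√665 - 1*(-1/50) = I*√665 + 1/50 = 1/50 + I*√665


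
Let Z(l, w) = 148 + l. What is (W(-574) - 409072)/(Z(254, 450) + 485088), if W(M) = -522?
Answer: -204797/242745 ≈ -0.84367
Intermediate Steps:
(W(-574) - 409072)/(Z(254, 450) + 485088) = (-522 - 409072)/((148 + 254) + 485088) = -409594/(402 + 485088) = -409594/485490 = -409594*1/485490 = -204797/242745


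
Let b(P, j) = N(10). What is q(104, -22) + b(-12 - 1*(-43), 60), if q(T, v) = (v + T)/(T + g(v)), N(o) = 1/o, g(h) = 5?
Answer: 929/1090 ≈ 0.85229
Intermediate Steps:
N(o) = 1/o
b(P, j) = 1/10
q(T, v) = (T + v)/(5 + T) (q(T, v) = (v + T)/(T + 5) = (T + v)/(5 + T))
q(104, -22) + b(-12 - 1*(-43), 60) = (104 - 22)/(5 + 104) + 1/10 = 82/109 + 1/10 = 929/1090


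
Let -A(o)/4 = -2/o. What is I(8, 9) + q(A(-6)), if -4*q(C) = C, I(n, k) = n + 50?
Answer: 175/3 ≈ 58.333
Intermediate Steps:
I(n, k) = 50 + n
A(o) = 8/o (A(o) = -(-8)/o = 8/o)
q(C) = -C/4
I(8, 9) + q(A(-6)) = (50 + 8) - 2/(-6) = 58 - 2*(-1)/6 = 58 - 1/4*(-4/3) = 58 + 1/3 = 175/3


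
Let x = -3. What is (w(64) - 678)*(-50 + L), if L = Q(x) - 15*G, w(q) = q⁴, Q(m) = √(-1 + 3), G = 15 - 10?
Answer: -2097067250 + 16776538*√2 ≈ -2.0733e+9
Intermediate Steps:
G = 5
Q(m) = √2
L = -75 + √2 (L = √2 - 15*5 = √2 - 75 = -75 + √2 ≈ -73.586)
(w(64) - 678)*(-50 + L) = (64⁴ - 678)*(-50 + (-75 + √2)) = (16777216 - 678)*(-125 + √2) = 16776538*(-125 + √2) = -2097067250 + 16776538*√2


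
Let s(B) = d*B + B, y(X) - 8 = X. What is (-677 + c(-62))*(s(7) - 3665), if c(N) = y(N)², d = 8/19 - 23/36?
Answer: -5604474485/684 ≈ -8.1937e+6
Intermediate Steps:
y(X) = 8 + X
d = -149/684 (d = 8*(1/19) - 23*1/36 = 8/19 - 23/36 = -149/684 ≈ -0.21784)
s(B) = 535*B/684 (s(B) = -149*B/684 + B = 535*B/684)
c(N) = (8 + N)²
(-677 + c(-62))*(s(7) - 3665) = (-677 + (8 - 62)²)*((535/684)*7 - 3665) = (-677 + (-54)²)*(3745/684 - 3665) = (-677 + 2916)*(-2503115/684) = 2239*(-2503115/684) = -5604474485/684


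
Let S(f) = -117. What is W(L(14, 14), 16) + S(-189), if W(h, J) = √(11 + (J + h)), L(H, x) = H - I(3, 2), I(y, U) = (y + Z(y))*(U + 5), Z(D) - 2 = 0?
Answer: -117 + √6 ≈ -114.55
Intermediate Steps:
Z(D) = 2 (Z(D) = 2 + 0 = 2)
I(y, U) = (2 + y)*(5 + U) (I(y, U) = (y + 2)*(U + 5) = (2 + y)*(5 + U))
L(H, x) = -35 + H (L(H, x) = H - (10 + 2*2 + 5*3 + 2*3) = H - (10 + 4 + 15 + 6) = H - 1*35 = H - 35 = -35 + H)
W(h, J) = √(11 + J + h)
W(L(14, 14), 16) + S(-189) = √(11 + 16 + (-35 + 14)) - 117 = √(11 + 16 - 21) - 117 = √6 - 117 = -117 + √6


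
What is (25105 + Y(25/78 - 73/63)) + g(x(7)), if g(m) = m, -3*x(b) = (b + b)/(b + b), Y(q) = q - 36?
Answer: 41061103/1638 ≈ 25068.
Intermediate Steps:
Y(q) = -36 + q
x(b) = -1/3 (x(b) = -(b + b)/(3*(b + b)) = -2*b/(3*(2*b)) = -2*b*1/(2*b)/3 = -1/3*1 = -1/3)
(25105 + Y(25/78 - 73/63)) + g(x(7)) = (25105 + (-36 + (25/78 - 73/63))) - 1/3 = (25105 + (-36 - 1373/1638)) - 1/3 = (25105 - 60341/1638) - 1/3 = 41061649/1638 - 1/3 = 41061103/1638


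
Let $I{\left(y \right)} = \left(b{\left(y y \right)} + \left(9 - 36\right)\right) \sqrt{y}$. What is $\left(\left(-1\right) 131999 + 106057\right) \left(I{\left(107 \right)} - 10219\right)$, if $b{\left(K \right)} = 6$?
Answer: $265101298 + 544782 \sqrt{107} \approx 2.7074 \cdot 10^{8}$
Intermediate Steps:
$I{\left(y \right)} = - 21 \sqrt{y}$ ($I{\left(y \right)} = \left(6 + \left(9 - 36\right)\right) \sqrt{y} = \left(6 - 27\right) \sqrt{y} = - 21 \sqrt{y}$)
$\left(\left(-1\right) 131999 + 106057\right) \left(I{\left(107 \right)} - 10219\right) = \left(\left(-1\right) 131999 + 106057\right) \left(- 21 \sqrt{107} - 10219\right) = \left(-131999 + 106057\right) \left(-10219 - 21 \sqrt{107}\right) = - 25942 \left(-10219 - 21 \sqrt{107}\right) = 265101298 + 544782 \sqrt{107}$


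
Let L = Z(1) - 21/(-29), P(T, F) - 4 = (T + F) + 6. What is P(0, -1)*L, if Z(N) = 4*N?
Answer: 1233/29 ≈ 42.517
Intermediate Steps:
P(T, F) = 10 + F + T (P(T, F) = 4 + ((T + F) + 6) = 4 + ((F + T) + 6) = 4 + (6 + F + T) = 10 + F + T)
L = 137/29 (L = 4*1 - 21/(-29) = 4 - 1/29*(-21) = 4 + 21/29 = 137/29 ≈ 4.7241)
P(0, -1)*L = (10 - 1 + 0)*(137/29) = 9*(137/29) = 1233/29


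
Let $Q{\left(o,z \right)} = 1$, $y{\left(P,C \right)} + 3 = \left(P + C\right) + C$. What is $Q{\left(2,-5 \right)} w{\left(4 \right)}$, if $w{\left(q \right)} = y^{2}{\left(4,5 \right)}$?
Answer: $121$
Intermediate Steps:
$y{\left(P,C \right)} = -3 + P + 2 C$ ($y{\left(P,C \right)} = -3 + \left(\left(P + C\right) + C\right) = -3 + \left(\left(C + P\right) + C\right) = -3 + \left(P + 2 C\right) = -3 + P + 2 C$)
$w{\left(q \right)} = 121$ ($w{\left(q \right)} = \left(-3 + 4 + 2 \cdot 5\right)^{2} = \left(-3 + 4 + 10\right)^{2} = 11^{2} = 121$)
$Q{\left(2,-5 \right)} w{\left(4 \right)} = 1 \cdot 121 = 121$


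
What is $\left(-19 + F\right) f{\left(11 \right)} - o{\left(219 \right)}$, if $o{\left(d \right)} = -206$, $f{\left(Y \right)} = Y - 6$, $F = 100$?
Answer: $611$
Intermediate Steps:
$f{\left(Y \right)} = -6 + Y$ ($f{\left(Y \right)} = Y - 6 = -6 + Y$)
$\left(-19 + F\right) f{\left(11 \right)} - o{\left(219 \right)} = \left(-19 + 100\right) \left(-6 + 11\right) - -206 = 81 \cdot 5 + 206 = 405 + 206 = 611$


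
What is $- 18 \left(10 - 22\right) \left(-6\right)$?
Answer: $-1296$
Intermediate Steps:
$- 18 \left(10 - 22\right) \left(-6\right) = \left(-18\right) \left(-12\right) \left(-6\right) = 216 \left(-6\right) = -1296$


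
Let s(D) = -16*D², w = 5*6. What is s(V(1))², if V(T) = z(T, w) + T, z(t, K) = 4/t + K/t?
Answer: 384160000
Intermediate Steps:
w = 30
V(T) = T + 34/T (V(T) = (4 + 30)/T + T = 34/T + T = T + 34/T)
s(V(1))² = (-16*(1 + 34/1)²)² = (-16*(1 + 34*1)²)² = (-16*(1 + 34)²)² = (-16*35²)² = (-16*1225)² = (-19600)² = 384160000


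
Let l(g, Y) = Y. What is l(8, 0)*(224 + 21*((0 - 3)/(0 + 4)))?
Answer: 0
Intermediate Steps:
l(8, 0)*(224 + 21*((0 - 3)/(0 + 4))) = 0*(224 + 21*((0 - 3)/(0 + 4))) = 0*(224 + 21*(-3/4)) = 0*(224 + 21*(-3*¼)) = 0*(224 + 21*(-¾)) = 0*(224 - 63/4) = 0*(833/4) = 0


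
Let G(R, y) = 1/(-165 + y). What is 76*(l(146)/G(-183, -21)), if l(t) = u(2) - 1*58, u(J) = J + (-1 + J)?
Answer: 777480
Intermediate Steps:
u(J) = -1 + 2*J
l(t) = -55 (l(t) = (-1 + 2*2) - 1*58 = (-1 + 4) - 58 = 3 - 58 = -55)
76*(l(146)/G(-183, -21)) = 76*(-55/(1/(-165 - 21))) = 76*(-55/(1/(-186))) = 76*(-55/(-1/186)) = 76*(-55*(-186)) = 76*10230 = 777480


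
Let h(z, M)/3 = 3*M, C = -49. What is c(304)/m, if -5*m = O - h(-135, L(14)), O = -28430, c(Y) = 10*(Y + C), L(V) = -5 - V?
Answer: 12750/28259 ≈ 0.45118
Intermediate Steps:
c(Y) = -490 + 10*Y (c(Y) = 10*(Y - 49) = 10*(-49 + Y) = -490 + 10*Y)
h(z, M) = 9*M (h(z, M) = 3*(3*M) = 9*M)
m = 28259/5 (m = -(-28430 - 9*(-5 - 1*14))/5 = -(-28430 - 9*(-5 - 14))/5 = -(-28430 - 9*(-19))/5 = -(-28430 - 1*(-171))/5 = -(-28430 + 171)/5 = -⅕*(-28259) = 28259/5 ≈ 5651.8)
c(304)/m = (-490 + 10*304)/(28259/5) = (-490 + 3040)*(5/28259) = 2550*(5/28259) = 12750/28259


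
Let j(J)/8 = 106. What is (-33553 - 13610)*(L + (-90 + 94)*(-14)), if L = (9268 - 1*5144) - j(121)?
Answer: -151864860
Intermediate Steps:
j(J) = 848 (j(J) = 8*106 = 848)
L = 3276 (L = (9268 - 1*5144) - 1*848 = (9268 - 5144) - 848 = 4124 - 848 = 3276)
(-33553 - 13610)*(L + (-90 + 94)*(-14)) = (-33553 - 13610)*(3276 + (-90 + 94)*(-14)) = -47163*(3276 + 4*(-14)) = -47163*(3276 - 56) = -47163*3220 = -151864860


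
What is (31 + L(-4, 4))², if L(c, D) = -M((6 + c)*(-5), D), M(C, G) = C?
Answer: 1681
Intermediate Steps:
L(c, D) = 30 + 5*c (L(c, D) = -(6 + c)*(-5) = -(-30 - 5*c) = 30 + 5*c)
(31 + L(-4, 4))² = (31 + (30 + 5*(-4)))² = (31 + (30 - 20))² = (31 + 10)² = 41² = 1681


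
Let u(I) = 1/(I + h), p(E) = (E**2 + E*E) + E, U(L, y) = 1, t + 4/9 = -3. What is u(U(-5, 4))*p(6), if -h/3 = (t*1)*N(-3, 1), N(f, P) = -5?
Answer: -117/76 ≈ -1.5395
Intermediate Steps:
t = -31/9 (t = -4/9 - 3 = -31/9 ≈ -3.4444)
h = -155/3 (h = -3*(-31/9*1)*(-5) = -(-31)*(-5)/3 = -3*155/9 = -155/3 ≈ -51.667)
p(E) = E + 2*E**2 (p(E) = (E**2 + E**2) + E = 2*E**2 + E = E + 2*E**2)
u(I) = 1/(-155/3 + I) (u(I) = 1/(I - 155/3) = 1/(-155/3 + I))
u(U(-5, 4))*p(6) = (3/(-155 + 3*1))*(6*(1 + 2*6)) = (3/(-155 + 3))*(6*(1 + 12)) = (3/(-152))*(6*13) = (3*(-1/152))*78 = -3/152*78 = -117/76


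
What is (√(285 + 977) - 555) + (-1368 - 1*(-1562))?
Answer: -361 + √1262 ≈ -325.48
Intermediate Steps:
(√(285 + 977) - 555) + (-1368 - 1*(-1562)) = (√1262 - 555) + (-1368 + 1562) = (-555 + √1262) + 194 = -361 + √1262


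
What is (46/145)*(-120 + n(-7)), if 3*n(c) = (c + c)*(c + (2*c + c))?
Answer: 1472/435 ≈ 3.3839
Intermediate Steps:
n(c) = 8*c**2/3 (n(c) = ((c + c)*(c + (2*c + c)))/3 = ((2*c)*(c + 3*c))/3 = ((2*c)*(4*c))/3 = (8*c**2)/3 = 8*c**2/3)
(46/145)*(-120 + n(-7)) = (46/145)*(-120 + (8/3)*(-7)**2) = (46*(1/145))*(-120 + (8/3)*49) = 46*(-120 + 392/3)/145 = (46/145)*(32/3) = 1472/435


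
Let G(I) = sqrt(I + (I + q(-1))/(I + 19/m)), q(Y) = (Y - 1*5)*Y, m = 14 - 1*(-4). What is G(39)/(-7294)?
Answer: -sqrt(20857809)/5258974 ≈ -0.00086843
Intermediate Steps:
m = 18 (m = 14 + 4 = 18)
q(Y) = Y*(-5 + Y) (q(Y) = (Y - 5)*Y = (-5 + Y)*Y = Y*(-5 + Y))
G(I) = sqrt(I + (6 + I)/(19/18 + I)) (G(I) = sqrt(I + (I - (-5 - 1))/(I + 19/18)) = sqrt(I + (I - 1*(-6))/(I + 19*(1/18))) = sqrt(I + (I + 6)/(I + 19/18)) = sqrt(I + (6 + I)/(19/18 + I)))
G(39)/(-7294) = sqrt((108 + 18*39**2 + 37*39)/(19 + 18*39))/(-7294) = sqrt((108 + 18*1521 + 1443)/(19 + 702))*(-1/7294) = sqrt((108 + 27378 + 1443)/721)*(-1/7294) = sqrt((1/721)*28929)*(-1/7294) = sqrt(28929/721)*(-1/7294) = (sqrt(20857809)/721)*(-1/7294) = -sqrt(20857809)/5258974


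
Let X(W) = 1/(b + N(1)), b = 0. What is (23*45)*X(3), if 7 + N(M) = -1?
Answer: -1035/8 ≈ -129.38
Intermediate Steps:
N(M) = -8 (N(M) = -7 - 1 = -8)
X(W) = -⅛ (X(W) = 1/(0 - 8) = 1/(-8) = -⅛)
(23*45)*X(3) = (23*45)*(-⅛) = 1035*(-⅛) = -1035/8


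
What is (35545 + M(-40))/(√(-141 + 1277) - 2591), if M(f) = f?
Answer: -18398691/1342429 - 28404*√71/1342429 ≈ -13.884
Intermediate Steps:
(35545 + M(-40))/(√(-141 + 1277) - 2591) = (35545 - 40)/(√(-141 + 1277) - 2591) = 35505/(√1136 - 2591) = 35505/(4*√71 - 2591) = 35505/(-2591 + 4*√71)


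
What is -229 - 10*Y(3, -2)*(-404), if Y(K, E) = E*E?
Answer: 15931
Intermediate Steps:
Y(K, E) = E²
-229 - 10*Y(3, -2)*(-404) = -229 - 10*(-2)²*(-404) = -229 - 10*4*(-404) = -229 - 40*(-404) = -229 + 16160 = 15931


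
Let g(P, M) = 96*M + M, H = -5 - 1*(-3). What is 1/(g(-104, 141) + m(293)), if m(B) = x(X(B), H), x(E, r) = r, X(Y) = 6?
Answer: 1/13675 ≈ 7.3126e-5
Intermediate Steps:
H = -2 (H = -5 + 3 = -2)
g(P, M) = 97*M
m(B) = -2
1/(g(-104, 141) + m(293)) = 1/(97*141 - 2) = 1/(13677 - 2) = 1/13675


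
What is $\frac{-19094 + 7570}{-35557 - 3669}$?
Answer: $\frac{5762}{19613} \approx 0.29378$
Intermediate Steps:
$\frac{-19094 + 7570}{-35557 - 3669} = - \frac{11524}{-39226} = \left(-11524\right) \left(- \frac{1}{39226}\right) = \frac{5762}{19613}$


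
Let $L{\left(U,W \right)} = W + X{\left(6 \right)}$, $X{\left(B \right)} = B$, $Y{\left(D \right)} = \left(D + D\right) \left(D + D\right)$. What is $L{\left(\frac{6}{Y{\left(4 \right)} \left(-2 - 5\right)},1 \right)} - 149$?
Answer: $-142$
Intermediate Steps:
$Y{\left(D \right)} = 4 D^{2}$ ($Y{\left(D \right)} = 2 D 2 D = 4 D^{2}$)
$L{\left(U,W \right)} = 6 + W$ ($L{\left(U,W \right)} = W + 6 = 6 + W$)
$L{\left(\frac{6}{Y{\left(4 \right)} \left(-2 - 5\right)},1 \right)} - 149 = \left(6 + 1\right) - 149 = 7 - 149 = -142$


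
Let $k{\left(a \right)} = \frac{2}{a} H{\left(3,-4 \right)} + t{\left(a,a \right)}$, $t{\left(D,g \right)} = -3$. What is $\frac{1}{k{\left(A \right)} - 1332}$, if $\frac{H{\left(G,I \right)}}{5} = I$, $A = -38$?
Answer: $- \frac{19}{25345} \approx -0.00074966$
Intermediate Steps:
$H{\left(G,I \right)} = 5 I$
$k{\left(a \right)} = -3 - \frac{40}{a}$ ($k{\left(a \right)} = \frac{2}{a} 5 \left(-4\right) - 3 = \frac{2}{a} \left(-20\right) - 3 = - \frac{40}{a} - 3 = -3 - \frac{40}{a}$)
$\frac{1}{k{\left(A \right)} - 1332} = \frac{1}{\left(-3 - \frac{40}{-38}\right) - 1332} = \frac{1}{\left(-3 - - \frac{20}{19}\right) - 1332} = \frac{1}{\left(-3 + \frac{20}{19}\right) - 1332} = \frac{1}{- \frac{37}{19} - 1332} = \frac{1}{- \frac{25345}{19}} = - \frac{19}{25345}$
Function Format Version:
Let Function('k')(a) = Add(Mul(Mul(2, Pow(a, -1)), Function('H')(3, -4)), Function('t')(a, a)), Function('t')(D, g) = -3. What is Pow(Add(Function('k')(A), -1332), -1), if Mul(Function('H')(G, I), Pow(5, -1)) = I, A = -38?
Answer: Rational(-19, 25345) ≈ -0.00074966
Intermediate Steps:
Function('H')(G, I) = Mul(5, I)
Function('k')(a) = Add(-3, Mul(-40, Pow(a, -1))) (Function('k')(a) = Add(Mul(Mul(2, Pow(a, -1)), Mul(5, -4)), -3) = Add(Mul(Mul(2, Pow(a, -1)), -20), -3) = Add(Mul(-40, Pow(a, -1)), -3) = Add(-3, Mul(-40, Pow(a, -1))))
Pow(Add(Function('k')(A), -1332), -1) = Pow(Add(Add(-3, Mul(-40, Pow(-38, -1))), -1332), -1) = Pow(Add(Add(-3, Mul(-40, Rational(-1, 38))), -1332), -1) = Pow(Add(Add(-3, Rational(20, 19)), -1332), -1) = Pow(Add(Rational(-37, 19), -1332), -1) = Pow(Rational(-25345, 19), -1) = Rational(-19, 25345)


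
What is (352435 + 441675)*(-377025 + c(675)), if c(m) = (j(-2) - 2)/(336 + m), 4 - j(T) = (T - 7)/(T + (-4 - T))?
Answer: -605385430997555/2022 ≈ -2.9940e+11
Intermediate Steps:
j(T) = 9/4 + T/4 (j(T) = 4 - (T - 7)/(T + (-4 - T)) = 4 - (-7 + T)/(-4) = 4 - (-7 + T)*(-1)/4 = 4 - (7/4 - T/4) = 4 + (-7/4 + T/4) = 9/4 + T/4)
c(m) = -1/(4*(336 + m)) (c(m) = ((9/4 + (1/4)*(-2)) - 2)/(336 + m) = ((9/4 - 1/2) - 2)/(336 + m) = (7/4 - 2)/(336 + m) = -1/(4*(336 + m)))
(352435 + 441675)*(-377025 + c(675)) = (352435 + 441675)*(-377025 - 1/(1344 + 4*675)) = 794110*(-377025 - 1/(1344 + 2700)) = 794110*(-377025 - 1/4044) = 794110*(-1524689101/4044) = -605385430997555/2022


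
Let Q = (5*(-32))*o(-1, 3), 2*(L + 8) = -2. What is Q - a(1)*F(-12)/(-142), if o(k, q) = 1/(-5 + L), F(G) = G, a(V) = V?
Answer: 5638/497 ≈ 11.344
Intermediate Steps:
L = -9 (L = -8 + (½)*(-2) = -8 - 1 = -9)
o(k, q) = -1/14 (o(k, q) = 1/(-5 - 9) = 1/(-14) = -1/14)
Q = 80/7 (Q = (5*(-32))*(-1/14) = -160*(-1/14) = 80/7 ≈ 11.429)
Q - a(1)*F(-12)/(-142) = 80/7 - (-12/(-142)) = 80/7 - (-12*(-1/142)) = 80/7 - 6/71 = 5638/497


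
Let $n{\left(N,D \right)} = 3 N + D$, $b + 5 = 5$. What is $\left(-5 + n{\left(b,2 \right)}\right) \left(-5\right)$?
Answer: $15$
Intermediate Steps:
$b = 0$ ($b = -5 + 5 = 0$)
$n{\left(N,D \right)} = D + 3 N$
$\left(-5 + n{\left(b,2 \right)}\right) \left(-5\right) = \left(-5 + \left(2 + 3 \cdot 0\right)\right) \left(-5\right) = \left(-5 + \left(2 + 0\right)\right) \left(-5\right) = \left(-5 + 2\right) \left(-5\right) = \left(-3\right) \left(-5\right) = 15$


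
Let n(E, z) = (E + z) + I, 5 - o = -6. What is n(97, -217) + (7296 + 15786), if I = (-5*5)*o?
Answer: 22687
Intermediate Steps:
o = 11 (o = 5 - 1*(-6) = 5 + 6 = 11)
I = -275 (I = -5*5*11 = -25*11 = -275)
n(E, z) = -275 + E + z (n(E, z) = (E + z) - 275 = -275 + E + z)
n(97, -217) + (7296 + 15786) = (-275 + 97 - 217) + (7296 + 15786) = -395 + 23082 = 22687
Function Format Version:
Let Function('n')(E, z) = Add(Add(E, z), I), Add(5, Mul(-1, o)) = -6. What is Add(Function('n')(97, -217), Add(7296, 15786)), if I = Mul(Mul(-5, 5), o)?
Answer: 22687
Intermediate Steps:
o = 11 (o = Add(5, Mul(-1, -6)) = Add(5, 6) = 11)
I = -275 (I = Mul(Mul(-5, 5), 11) = Mul(-25, 11) = -275)
Function('n')(E, z) = Add(-275, E, z) (Function('n')(E, z) = Add(Add(E, z), -275) = Add(-275, E, z))
Add(Function('n')(97, -217), Add(7296, 15786)) = Add(Add(-275, 97, -217), Add(7296, 15786)) = Add(-395, 23082) = 22687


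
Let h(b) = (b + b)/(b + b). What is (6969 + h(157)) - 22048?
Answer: -15078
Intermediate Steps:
h(b) = 1 (h(b) = (2*b)/((2*b)) = (2*b)*(1/(2*b)) = 1)
(6969 + h(157)) - 22048 = (6969 + 1) - 22048 = 6970 - 22048 = -15078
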